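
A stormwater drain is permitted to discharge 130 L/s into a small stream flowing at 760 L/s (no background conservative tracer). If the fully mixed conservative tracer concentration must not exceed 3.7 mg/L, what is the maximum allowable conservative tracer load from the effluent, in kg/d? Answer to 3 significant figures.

285 kg/d

Mass balance at the limit: 760.0·0 + 130.0·Cₑ = 890.0·3.7 → Cₑ = 25.33 mg/L.
130.0 L/s = 0.1300 m³/s. Load = 0.1300 m³/s × 25.33 g/m³ × 86 400 s/d = 284.5 kg/d.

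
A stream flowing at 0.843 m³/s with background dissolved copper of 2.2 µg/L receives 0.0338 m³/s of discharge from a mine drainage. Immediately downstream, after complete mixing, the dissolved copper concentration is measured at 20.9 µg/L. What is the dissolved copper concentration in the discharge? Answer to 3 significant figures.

Mass balance: 0.8430·2.200 + 0.03380·Cₑ = 0.8768·20.90
→ Cₑ = (0.8768·20.90 − 0.8430·2.200) / 0.03380 = 487.3 µg/L.

487 µg/L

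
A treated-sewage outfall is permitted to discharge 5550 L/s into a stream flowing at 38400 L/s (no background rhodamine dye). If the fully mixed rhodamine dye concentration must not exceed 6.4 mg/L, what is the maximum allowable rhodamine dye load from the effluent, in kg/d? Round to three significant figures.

Mass balance at the limit: 38400·0 + 5550·Cₑ = 43950·6.4 → Cₑ = 50.68 mg/L.
5550 L/s = 5.550 m³/s. Load = 5.550 m³/s × 50.68 g/m³ × 86 400 s/d = 24300 kg/d.

24300 kg/d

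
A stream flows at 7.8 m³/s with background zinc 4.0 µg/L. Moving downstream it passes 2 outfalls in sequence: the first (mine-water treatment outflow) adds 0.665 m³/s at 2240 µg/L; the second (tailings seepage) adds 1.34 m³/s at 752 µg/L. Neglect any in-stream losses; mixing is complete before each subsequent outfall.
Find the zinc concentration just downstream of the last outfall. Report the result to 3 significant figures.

258 µg/L

After outfall 1: Q = 7.800 + 0.6650 = 8.465 m³/s; C = (7.800·4.000 + 0.6650·2240)/8.465 = 179.7 µg/L.
After outfall 2: Q = 8.465 + 1.340 = 9.805 m³/s; C = (8.465·179.7 + 1.340·752.0)/9.805 = 257.9 µg/L.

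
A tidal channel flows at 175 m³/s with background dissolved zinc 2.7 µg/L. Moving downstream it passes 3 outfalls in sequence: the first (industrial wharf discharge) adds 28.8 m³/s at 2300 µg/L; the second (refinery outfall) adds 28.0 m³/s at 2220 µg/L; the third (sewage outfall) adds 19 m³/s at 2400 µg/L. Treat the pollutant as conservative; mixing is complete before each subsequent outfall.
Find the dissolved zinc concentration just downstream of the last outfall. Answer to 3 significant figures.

After outfall 1: Q = 175.0 + 28.80 = 203.8 m³/s; C = (175.0·2.700 + 28.80·2300)/203.8 = 327.3 µg/L.
After outfall 2: Q = 203.8 + 28.00 = 231.8 m³/s; C = (203.8·327.3 + 28.00·2220)/231.8 = 556.0 µg/L.
After outfall 3: Q = 231.8 + 19.00 = 250.8 m³/s; C = (231.8·556.0 + 19.00·2400)/250.8 = 695.7 µg/L.

696 µg/L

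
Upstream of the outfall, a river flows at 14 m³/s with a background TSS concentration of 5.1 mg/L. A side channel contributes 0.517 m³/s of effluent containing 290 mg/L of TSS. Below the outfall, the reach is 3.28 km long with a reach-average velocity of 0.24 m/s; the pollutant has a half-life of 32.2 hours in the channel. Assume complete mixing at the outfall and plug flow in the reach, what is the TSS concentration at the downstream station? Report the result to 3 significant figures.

14.0 mg/L

Conservation of mass: C = (14.00·5.100 + 0.5170·290.0) / 14.52 = 221.3/14.52 = 15.25 mg/L.
Travel time t = 3.28·1000 / 0.24 = 13670 s = 3.796 h.
Half-life 32.2 h → k = ln 2 / 32.2 = 0.02153 h⁻¹ = 0.5166 d⁻¹.
First-order decay: C = 15.25·exp(−k·t) = 15.25·0.9215 = 14.05 mg/L.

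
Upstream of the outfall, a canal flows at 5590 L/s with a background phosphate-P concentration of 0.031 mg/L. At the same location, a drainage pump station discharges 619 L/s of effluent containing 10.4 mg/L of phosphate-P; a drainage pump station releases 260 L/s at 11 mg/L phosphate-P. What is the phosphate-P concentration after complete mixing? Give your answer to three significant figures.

Conservation of mass: C = (5590·0.03100 + 619.0·10.40 + 260.0·11.00) / 6469 = 9471/6469 = 1.464 mg/L.

1.46 mg/L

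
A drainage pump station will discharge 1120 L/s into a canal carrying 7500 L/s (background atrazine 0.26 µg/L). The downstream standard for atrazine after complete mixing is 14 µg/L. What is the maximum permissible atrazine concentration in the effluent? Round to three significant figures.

106 µg/L

At the limit, (Qr·Cr + Qe·Cₑ)/(Qr + Qe) = 14:
Cₑ = (8620·14 − 7500·0.2600) / 1120 = 106.0 µg/L.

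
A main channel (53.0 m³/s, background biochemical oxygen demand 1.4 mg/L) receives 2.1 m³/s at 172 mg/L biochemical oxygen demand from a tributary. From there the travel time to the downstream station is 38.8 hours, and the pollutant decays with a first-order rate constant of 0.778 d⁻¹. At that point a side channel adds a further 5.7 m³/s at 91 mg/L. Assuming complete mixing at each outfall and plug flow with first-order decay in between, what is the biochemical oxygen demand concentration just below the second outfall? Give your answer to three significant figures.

10.6 mg/L

Conservation of mass: C = (53.00·1.400 + 2.100·172.0) / 55.10 = 435.4/55.10 = 7.902 mg/L; combined flow 55.10 m³/s.
Applying C = C₀e^(−kt): 7.902 × 0.2843 = 2.246 mg/L.
At the second outfall, C = (55.10·2.246 + 5.700·91.00) / (55.10 + 5.700) = 10.57 mg/L.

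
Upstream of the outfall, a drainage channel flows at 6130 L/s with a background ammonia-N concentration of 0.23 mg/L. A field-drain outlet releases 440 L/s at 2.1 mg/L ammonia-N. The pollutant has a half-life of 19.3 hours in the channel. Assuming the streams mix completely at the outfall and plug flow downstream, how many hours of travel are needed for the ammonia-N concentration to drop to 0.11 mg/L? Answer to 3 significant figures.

32.6 h

Flow-weighted average: C = (6130·0.2300 + 440.0·2.100) / 6570 = 2334/6570 = 0.3552 mg/L.
Half-life 19.3 h → k = ln 2 / 19.3 = 0.03591 h⁻¹ = 0.8619 d⁻¹.
0.3552·exp(−k·t) = 0.11 → t = ln(0.3552/0.11)/k = 117500 s = 32.64 h.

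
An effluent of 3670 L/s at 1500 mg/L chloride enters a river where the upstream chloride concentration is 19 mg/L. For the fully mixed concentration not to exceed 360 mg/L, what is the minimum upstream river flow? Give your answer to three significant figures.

Set C_mix = 360: (Q·19.00 + 3670·1500) / (Q + 3670) = 360
→ Q = 3670·(1500 − 360)/(360 − 19.00) = 12270 L/s.

12300 L/s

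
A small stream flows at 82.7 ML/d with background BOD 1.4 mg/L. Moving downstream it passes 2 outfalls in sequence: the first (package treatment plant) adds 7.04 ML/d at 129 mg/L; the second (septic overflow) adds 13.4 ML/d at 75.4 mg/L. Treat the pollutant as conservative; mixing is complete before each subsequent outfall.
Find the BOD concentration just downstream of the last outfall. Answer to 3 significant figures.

Below outfall 1: Q → 89.74 ML/d, C = (82.70·1.400 + 7.040·129.0)/89.74 = 11.41 mg/L.
Below outfall 2: Q → 103.1 ML/d, C = (89.74·11.41 + 13.40·75.40)/103.1 = 19.72 mg/L.

19.7 mg/L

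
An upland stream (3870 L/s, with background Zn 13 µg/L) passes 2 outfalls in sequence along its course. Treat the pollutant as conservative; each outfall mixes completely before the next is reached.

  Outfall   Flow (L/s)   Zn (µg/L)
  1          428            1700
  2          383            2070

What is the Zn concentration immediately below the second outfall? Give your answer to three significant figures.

Outfall 1: combined Q = 4298 L/s; C = (3870·13.00 + 428.0·1700)/4298 = 181.0 µg/L.
Outfall 2: combined Q = 4681 L/s; C = (4298·181.0 + 383.0·2070)/4681 = 335.6 µg/L.

336 µg/L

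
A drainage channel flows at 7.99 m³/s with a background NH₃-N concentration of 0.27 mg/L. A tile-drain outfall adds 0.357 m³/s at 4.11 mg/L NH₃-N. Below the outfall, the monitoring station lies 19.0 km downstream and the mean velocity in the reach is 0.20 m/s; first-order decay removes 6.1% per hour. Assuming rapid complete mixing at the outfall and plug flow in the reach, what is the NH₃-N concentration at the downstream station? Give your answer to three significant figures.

0.0825 mg/L

Mass balance: C = (7.990·0.2700 + 0.3570·4.110) / 8.347 = 3.625/8.347 = 0.4342 mg/L.
Travel time t = 19.0·1000 / 0.20 = 95000 s = 26.39 h.
6.1%/h lost → k = −ln(1 − 0.061) = 0.06294 h⁻¹.
After decay, C = 0.4342 × e^(−kt) = 0.4342 × 0.1900 = 0.08249 mg/L.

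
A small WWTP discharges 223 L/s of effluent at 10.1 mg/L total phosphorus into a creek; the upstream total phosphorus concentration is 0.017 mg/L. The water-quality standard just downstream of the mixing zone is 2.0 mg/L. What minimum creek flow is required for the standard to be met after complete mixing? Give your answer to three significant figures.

911 L/s

Set C_mix = 2.0: (Q·0.01700 + 223.0·10.10) / (Q + 223.0) = 2.0
→ Q = 223.0·(10.10 − 2.0)/(2.0 − 0.01700) = 910.9 L/s.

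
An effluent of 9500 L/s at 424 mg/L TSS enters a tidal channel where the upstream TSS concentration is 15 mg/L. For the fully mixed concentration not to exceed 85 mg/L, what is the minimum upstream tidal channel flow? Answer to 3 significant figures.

Set C_mix = 85: (Q·15.00 + 9500·424.0) / (Q + 9500) = 85
→ Q = 9500·(424.0 − 85)/(85 − 15.00) = 46010 L/s.

46000 L/s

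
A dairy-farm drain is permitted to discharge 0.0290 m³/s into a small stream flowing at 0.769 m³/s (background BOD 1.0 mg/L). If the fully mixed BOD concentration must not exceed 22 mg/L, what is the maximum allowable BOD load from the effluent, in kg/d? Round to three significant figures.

1450 kg/d

Mass balance at the limit: 0.7690·1.000 + 0.02900·Cₑ = 0.7980·22 → Cₑ = 578.9 mg/L.
Load = 0.02900 m³/s × 578.9 g/m³ × 86 400 s/d = 1450 kg/d.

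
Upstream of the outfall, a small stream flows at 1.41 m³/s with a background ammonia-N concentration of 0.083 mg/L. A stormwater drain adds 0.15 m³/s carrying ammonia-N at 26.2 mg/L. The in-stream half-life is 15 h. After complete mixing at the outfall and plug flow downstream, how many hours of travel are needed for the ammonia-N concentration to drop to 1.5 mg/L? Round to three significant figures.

11.9 h

Mass balance: C = (1.410·0.08300 + 0.1500·26.20) / 1.560 = 4.047/1.560 = 2.594 mg/L.
Half-life 15 h → k = ln 2 / 15 = 0.04621 h⁻¹ = 1.109 d⁻¹.
2.594·exp(−k·t) = 1.5 → t = ln(2.594/1.5)/k = 42680 s = 11.86 h.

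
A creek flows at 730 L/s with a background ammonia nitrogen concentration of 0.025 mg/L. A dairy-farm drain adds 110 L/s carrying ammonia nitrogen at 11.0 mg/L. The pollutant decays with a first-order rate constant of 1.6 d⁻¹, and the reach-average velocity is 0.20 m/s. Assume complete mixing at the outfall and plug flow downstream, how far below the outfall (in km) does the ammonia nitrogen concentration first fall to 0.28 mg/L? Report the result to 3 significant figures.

17.9 km

Conservation of mass: C = (730.0·0.02500 + 110.0·11.00) / 840.0 = 1228/840.0 = 1.462 mg/L.
Set 1.462·exp(−k·t) = 0.28 → t = ln(1.462/0.28)/k = 89260 s = 24.79 h.
Distance = v·t = 0.20·89260 = 17850 m = 17.85 km.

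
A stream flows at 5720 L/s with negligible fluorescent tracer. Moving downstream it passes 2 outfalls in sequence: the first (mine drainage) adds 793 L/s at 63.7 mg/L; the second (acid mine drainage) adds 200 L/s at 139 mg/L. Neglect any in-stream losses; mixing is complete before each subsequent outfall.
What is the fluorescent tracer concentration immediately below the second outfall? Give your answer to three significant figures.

Below outfall 1: Q → 6513 L/s, C = (5720·0 + 793.0·63.70)/6513 = 7.756 mg/L.
Below outfall 2: Q → 6713 L/s, C = (6513·7.756 + 200.0·139.0)/6713 = 11.67 mg/L.

11.7 mg/L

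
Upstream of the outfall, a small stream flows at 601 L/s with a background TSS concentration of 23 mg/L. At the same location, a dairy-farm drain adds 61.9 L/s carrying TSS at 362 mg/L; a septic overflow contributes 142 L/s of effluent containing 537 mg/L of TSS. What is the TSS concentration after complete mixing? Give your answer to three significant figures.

140 mg/L

Conservation of mass: C = (601.0·23.00 + 61.90·362.0 + 142.0·537.0) / 804.9 = 112500/804.9 = 139.8 mg/L.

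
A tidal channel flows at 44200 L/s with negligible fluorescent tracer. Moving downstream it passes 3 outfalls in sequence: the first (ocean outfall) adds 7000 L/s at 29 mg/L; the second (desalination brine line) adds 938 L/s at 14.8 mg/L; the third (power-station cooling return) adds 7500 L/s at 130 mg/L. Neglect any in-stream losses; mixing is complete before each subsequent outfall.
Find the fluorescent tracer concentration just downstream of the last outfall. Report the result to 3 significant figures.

Outfall 1: combined Q = 51200 L/s; C = (44200·0 + 7000·29.00)/51200 = 3.965 mg/L.
Outfall 2: combined Q = 52140 L/s; C = (51200·3.965 + 938.0·14.80)/52140 = 4.160 mg/L.
Outfall 3: combined Q = 59640 L/s; C = (52140·4.160 + 7500·130.0)/59640 = 19.99 mg/L.

20.0 mg/L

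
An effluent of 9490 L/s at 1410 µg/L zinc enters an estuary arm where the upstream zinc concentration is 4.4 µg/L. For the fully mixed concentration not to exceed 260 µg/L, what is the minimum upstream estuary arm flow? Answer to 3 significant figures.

Set C_mix = 260: (Q·4.400 + 9490·1410) / (Q + 9490) = 260
→ Q = 9490·(1410 − 260)/(260 − 4.400) = 42700 L/s.

42700 L/s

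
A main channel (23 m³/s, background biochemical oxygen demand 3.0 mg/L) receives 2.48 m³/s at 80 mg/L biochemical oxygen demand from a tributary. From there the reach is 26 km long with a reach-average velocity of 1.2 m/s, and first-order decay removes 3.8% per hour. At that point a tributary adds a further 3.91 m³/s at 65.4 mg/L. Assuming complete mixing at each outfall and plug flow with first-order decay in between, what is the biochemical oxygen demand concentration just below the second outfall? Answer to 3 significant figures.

Conservation of mass: C = (23.00·3.000 + 2.480·80.00) / 25.48 = 267.4/25.48 = 10.49 mg/L; combined flow 25.48 m³/s.
Travel time t = 26·1000 / 1.2 = 21670 s = 6.019 h.
3.8%/h lost → k = −ln(1 − 0.038) = 0.03874 h⁻¹.
Decay over the reach: 10.49·exp(−kt) = 10.49·0.7920 = 8.312 mg/L.
At the second outfall, C = (25.48·8.312 + 3.910·65.40) / (25.48 + 3.910) = 15.91 mg/L.

15.9 mg/L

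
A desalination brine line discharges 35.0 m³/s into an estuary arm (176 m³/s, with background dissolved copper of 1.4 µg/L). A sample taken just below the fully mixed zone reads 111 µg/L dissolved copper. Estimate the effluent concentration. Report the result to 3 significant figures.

Mass balance: 176.0·1.400 + 35.00·Cₑ = 211.0·111.0
→ Cₑ = (211.0·111.0 − 176.0·1.400) / 35.00 = 662.1 µg/L.

662 µg/L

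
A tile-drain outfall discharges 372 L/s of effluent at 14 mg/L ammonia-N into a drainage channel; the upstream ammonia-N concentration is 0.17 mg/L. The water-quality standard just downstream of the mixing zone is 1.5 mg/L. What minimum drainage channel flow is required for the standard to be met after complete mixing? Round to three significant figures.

Set C_mix = 1.5: (Q·0.1700 + 372.0·14.00) / (Q + 372.0) = 1.5
→ Q = 372.0·(14.00 − 1.5)/(1.5 − 0.1700) = 3496 L/s.

3500 L/s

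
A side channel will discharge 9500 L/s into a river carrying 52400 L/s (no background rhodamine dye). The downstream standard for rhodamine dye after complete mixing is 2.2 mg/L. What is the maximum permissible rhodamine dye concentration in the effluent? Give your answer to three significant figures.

At the limit, (Qr·Cr + Qe·Cₑ)/(Qr + Qe) = 2.2:
Cₑ = (61900·2.2 − 52400·0) / 9500 = 14.33 mg/L.

14.3 mg/L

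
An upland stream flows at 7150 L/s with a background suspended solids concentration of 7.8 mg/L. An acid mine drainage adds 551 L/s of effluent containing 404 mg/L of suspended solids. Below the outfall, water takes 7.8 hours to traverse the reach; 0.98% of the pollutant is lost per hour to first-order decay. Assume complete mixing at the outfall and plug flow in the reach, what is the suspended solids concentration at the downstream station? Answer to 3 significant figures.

Conservation of mass: C = (7150·7.800 + 551.0·404.0) / 7701 = 278400/7701 = 36.15 mg/L.
0.98%/h lost → k = −ln(1 − 0.0098) = 0.009848 h⁻¹.
Applying C = C₀e^(−kt): 36.15 × 0.9261 = 33.47 mg/L.

33.5 mg/L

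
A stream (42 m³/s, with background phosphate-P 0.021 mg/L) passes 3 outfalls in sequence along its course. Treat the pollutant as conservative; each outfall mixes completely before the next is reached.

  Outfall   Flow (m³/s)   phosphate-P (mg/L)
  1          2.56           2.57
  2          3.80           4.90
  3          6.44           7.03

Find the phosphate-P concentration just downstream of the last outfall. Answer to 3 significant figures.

1.30 mg/L

Outfall 1: combined Q = 44.56 m³/s; C = (42.00·0.02100 + 2.560·2.570)/44.56 = 0.1674 mg/L.
Outfall 2: combined Q = 48.36 m³/s; C = (44.56·0.1674 + 3.800·4.900)/48.36 = 0.5393 mg/L.
Outfall 3: combined Q = 54.80 m³/s; C = (48.36·0.5393 + 6.440·7.030)/54.80 = 1.302 mg/L.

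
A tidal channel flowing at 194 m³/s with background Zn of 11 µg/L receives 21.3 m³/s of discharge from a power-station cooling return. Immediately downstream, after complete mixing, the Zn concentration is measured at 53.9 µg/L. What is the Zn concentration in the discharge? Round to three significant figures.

445 µg/L

Mass balance: 194.0·11.00 + 21.30·Cₑ = 215.3·53.90
→ Cₑ = (215.3·53.90 − 194.0·11.00) / 21.30 = 444.6 µg/L.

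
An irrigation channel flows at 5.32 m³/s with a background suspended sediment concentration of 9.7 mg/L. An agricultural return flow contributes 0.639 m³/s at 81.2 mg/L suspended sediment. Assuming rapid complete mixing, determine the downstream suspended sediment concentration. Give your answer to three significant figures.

17.4 mg/L

Mass balance: C = (5.320·9.700 + 0.6390·81.20) / 5.959 = 103.5/5.959 = 17.37 mg/L.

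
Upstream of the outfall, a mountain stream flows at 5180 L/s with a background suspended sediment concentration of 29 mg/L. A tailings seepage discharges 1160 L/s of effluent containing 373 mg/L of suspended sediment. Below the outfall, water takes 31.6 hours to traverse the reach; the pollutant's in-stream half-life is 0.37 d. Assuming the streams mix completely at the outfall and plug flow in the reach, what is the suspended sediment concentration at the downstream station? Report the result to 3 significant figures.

7.80 mg/L

Conservation of mass: C = (5180·29.00 + 1160·373.0) / 6340 = 582900/6340 = 91.94 mg/L.
Half-life 0.37 d → k = ln 2 / 0.37 = 1.873 d⁻¹.
Applying C = C₀e^(−kt): 91.94 × 0.08487 = 7.803 mg/L.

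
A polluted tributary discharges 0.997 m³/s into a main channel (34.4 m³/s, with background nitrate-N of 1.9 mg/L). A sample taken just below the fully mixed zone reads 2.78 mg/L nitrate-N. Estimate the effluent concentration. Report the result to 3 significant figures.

33.1 mg/L

Mass balance: 34.40·1.900 + 0.9970·Cₑ = 35.40·2.780
→ Cₑ = (35.40·2.780 − 34.40·1.900) / 0.9970 = 33.14 mg/L.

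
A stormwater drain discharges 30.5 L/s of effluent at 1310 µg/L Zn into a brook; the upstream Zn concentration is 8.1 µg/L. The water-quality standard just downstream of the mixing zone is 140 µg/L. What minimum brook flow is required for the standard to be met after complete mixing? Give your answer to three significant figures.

271 L/s

Set C_mix = 140: (Q·8.100 + 30.50·1310) / (Q + 30.50) = 140
→ Q = 30.50·(1310 − 140)/(140 − 8.100) = 270.5 L/s.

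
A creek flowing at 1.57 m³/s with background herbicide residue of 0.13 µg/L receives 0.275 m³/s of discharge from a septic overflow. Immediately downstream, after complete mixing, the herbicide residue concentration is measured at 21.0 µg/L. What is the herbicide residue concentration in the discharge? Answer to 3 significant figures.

140 µg/L

Mass balance: 1.570·0.1300 + 0.2750·Cₑ = 1.845·21.00
→ Cₑ = (1.845·21.00 − 1.570·0.1300) / 0.2750 = 140.1 µg/L.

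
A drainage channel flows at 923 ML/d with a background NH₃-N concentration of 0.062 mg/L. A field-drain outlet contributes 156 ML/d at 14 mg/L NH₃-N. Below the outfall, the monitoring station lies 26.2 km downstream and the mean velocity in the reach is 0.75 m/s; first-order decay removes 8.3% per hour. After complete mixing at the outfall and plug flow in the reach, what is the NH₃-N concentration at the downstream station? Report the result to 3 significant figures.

0.896 mg/L

Conservation of mass: C = (923.0·0.06200 + 156.0·14.00) / 1079 = 2241/1079 = 2.077 mg/L.
Travel time t = 26.2·1000 / 0.75 = 34930 s = 9.704 h.
8.3%/h lost → k = −ln(1 − 0.083) = 0.08665 h⁻¹.
After decay, C = 2.077 × e^(−kt) = 2.077 × 0.4314 = 0.8960 mg/L.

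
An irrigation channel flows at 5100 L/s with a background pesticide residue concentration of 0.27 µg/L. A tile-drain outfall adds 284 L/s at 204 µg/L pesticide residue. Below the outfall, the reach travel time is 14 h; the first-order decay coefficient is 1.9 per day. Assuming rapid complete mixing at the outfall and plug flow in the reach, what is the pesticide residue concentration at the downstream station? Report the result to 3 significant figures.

3.64 µg/L

Conservation of mass: C = (5100·0.2700 + 284.0·204.0) / 5384 = 59310/5384 = 11.02 µg/L.
First-order decay: C = 11.02·exp(−k·t) = 11.02·0.3301 = 3.637 µg/L.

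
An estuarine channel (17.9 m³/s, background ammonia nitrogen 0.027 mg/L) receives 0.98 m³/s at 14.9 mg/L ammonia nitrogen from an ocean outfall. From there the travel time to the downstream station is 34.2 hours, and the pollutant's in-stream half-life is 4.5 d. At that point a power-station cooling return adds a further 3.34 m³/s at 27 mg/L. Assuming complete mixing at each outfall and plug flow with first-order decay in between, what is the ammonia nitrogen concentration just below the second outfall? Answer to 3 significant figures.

After mixing, C = (17.90·0.02700 + 0.9800·14.90) / 18.88 = 15.09/18.88 = 0.7990 mg/L; combined flow 18.88 m³/s.
Half-life 4.5 d → k = ln 2 / 4.5 = 0.1540 d⁻¹.
Decay over the reach: 0.7990·exp(−kt) = 0.7990·0.8029 = 0.6415 mg/L.
At the second outfall, C = (18.88·0.6415 + 3.340·27.00) / (18.88 + 3.340) = 4.604 mg/L.

4.60 mg/L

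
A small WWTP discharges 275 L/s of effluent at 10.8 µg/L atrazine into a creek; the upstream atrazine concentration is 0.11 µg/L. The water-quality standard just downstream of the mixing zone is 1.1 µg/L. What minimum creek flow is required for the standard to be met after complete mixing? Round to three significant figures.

2690 L/s

Set C_mix = 1.1: (Q·0.1100 + 275.0·10.80) / (Q + 275.0) = 1.1
→ Q = 275.0·(10.80 − 1.1)/(1.1 − 0.1100) = 2694 L/s.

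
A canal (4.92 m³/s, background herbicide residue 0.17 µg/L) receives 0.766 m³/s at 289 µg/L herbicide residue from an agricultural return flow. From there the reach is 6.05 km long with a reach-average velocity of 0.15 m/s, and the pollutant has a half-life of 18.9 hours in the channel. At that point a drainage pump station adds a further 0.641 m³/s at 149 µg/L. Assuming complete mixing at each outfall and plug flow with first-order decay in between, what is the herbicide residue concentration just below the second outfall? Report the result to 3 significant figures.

38.4 µg/L

Mass balance: C = (4.920·0.1700 + 0.7660·289.0) / 5.686 = 222.2/5.686 = 39.08 µg/L; combined flow 5.686 m³/s.
Travel time t = 6.05·1000 / 0.15 = 40330 s = 11.20 h.
Half-life 18.9 h → k = ln 2 / 18.9 = 0.03667 h⁻¹ = 0.8802 d⁻¹.
First-order decay: C = 39.08·exp(−k·t) = 39.08·0.6631 = 25.91 µg/L.
Second outfall: C = (5.686·25.91 + 0.6410·149.0)/6.327 = 38.38 µg/L.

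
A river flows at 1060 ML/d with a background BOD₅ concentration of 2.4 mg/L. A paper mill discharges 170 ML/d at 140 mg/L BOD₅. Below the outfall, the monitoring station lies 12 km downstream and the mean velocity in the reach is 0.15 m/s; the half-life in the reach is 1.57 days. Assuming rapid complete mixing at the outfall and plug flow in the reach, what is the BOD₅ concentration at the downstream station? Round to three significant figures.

14.2 mg/L

Mass balance: C = (1060·2.400 + 170.0·140.0) / 1230 = 26340/1230 = 21.42 mg/L.
Travel time t = 12·1000 / 0.15 = 80000 s = 22.22 h.
Half-life 1.57 d → k = ln 2 / 1.57 = 0.4415 d⁻¹.
After decay, C = 21.42 × e^(−kt) = 21.42 × 0.6645 = 14.23 mg/L.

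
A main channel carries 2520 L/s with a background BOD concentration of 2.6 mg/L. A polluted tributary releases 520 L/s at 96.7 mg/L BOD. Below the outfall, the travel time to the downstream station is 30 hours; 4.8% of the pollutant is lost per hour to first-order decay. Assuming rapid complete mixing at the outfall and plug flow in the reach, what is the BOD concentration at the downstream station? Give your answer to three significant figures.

4.27 mg/L

Flow-weighted average: C = (2520·2.600 + 520.0·96.70) / 3040 = 56840/3040 = 18.70 mg/L.
4.8%/h lost → k = −ln(1 − 0.048) = 0.04919 h⁻¹.
Applying C = C₀e^(−kt): 18.70 × 0.2286 = 4.274 mg/L.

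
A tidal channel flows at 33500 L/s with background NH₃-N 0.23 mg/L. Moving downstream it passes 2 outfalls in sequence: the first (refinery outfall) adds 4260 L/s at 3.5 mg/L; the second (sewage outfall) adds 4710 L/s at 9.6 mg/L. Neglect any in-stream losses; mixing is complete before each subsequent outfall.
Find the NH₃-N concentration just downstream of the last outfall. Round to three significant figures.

1.60 mg/L

Below outfall 1: Q → 37760 L/s, C = (33500·0.2300 + 4260·3.500)/37760 = 0.5989 mg/L.
Below outfall 2: Q → 42470 L/s, C = (37760·0.5989 + 4710·9.600)/42470 = 1.597 mg/L.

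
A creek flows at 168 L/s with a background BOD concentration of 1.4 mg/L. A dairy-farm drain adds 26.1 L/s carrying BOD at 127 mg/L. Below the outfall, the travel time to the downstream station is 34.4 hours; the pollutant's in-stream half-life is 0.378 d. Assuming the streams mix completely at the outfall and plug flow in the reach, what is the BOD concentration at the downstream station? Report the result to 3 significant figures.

1.32 mg/L

After mixing, C = (168.0·1.400 + 26.10·127.0) / 194.1 = 3550/194.1 = 18.29 mg/L.
Half-life 0.378 d → k = ln 2 / 0.378 = 1.834 d⁻¹.
After decay, C = 18.29 × e^(−kt) = 18.29 × 0.07220 = 1.320 mg/L.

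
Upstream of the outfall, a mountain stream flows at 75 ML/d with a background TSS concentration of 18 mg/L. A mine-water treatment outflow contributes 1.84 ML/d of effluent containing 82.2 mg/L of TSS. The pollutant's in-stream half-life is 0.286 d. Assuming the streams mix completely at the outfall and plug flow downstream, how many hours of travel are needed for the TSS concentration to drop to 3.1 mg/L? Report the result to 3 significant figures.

18.2 h

Mass balance: C = (75.00·18.00 + 1.840·82.20) / 76.84 = 1501/76.84 = 19.54 mg/L.
Half-life 0.286 d → k = ln 2 / 0.286 = 2.424 d⁻¹.
19.54·exp(−k·t) = 3.1 → t = ln(19.54/3.1)/k = 65630 s = 18.23 h.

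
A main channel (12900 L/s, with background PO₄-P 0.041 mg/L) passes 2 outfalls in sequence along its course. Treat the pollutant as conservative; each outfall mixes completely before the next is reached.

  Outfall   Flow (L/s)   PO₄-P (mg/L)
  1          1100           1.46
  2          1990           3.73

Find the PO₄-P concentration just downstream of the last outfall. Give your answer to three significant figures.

Outfall 1: combined Q = 14000 L/s; C = (12900·0.04100 + 1100·1.460)/14000 = 0.1525 mg/L.
Outfall 2: combined Q = 15990 L/s; C = (14000·0.1525 + 1990·3.730)/15990 = 0.5977 mg/L.

0.598 mg/L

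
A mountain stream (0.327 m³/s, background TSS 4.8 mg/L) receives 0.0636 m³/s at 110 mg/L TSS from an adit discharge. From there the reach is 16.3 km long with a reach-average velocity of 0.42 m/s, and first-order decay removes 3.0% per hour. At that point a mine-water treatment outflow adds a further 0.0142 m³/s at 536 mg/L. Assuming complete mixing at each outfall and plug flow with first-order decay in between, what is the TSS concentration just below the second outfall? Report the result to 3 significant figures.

34.0 mg/L

Flow-weighted average: C = (0.3270·4.800 + 0.06360·110.0) / 0.3906 = 8.566/0.3906 = 21.93 mg/L; combined flow 0.3906 m³/s.
Travel time t = 16.3·1000 / 0.42 = 38810 s = 10.78 h.
3.0%/h lost → k = −ln(1 − 0.03) = 0.03046 h⁻¹.
First-order decay: C = 21.93·exp(−k·t) = 21.93·0.7201 = 15.79 mg/L.
Second outfall: C = (0.3906·15.79 + 0.01420·536.0)/0.4048 = 34.04 mg/L.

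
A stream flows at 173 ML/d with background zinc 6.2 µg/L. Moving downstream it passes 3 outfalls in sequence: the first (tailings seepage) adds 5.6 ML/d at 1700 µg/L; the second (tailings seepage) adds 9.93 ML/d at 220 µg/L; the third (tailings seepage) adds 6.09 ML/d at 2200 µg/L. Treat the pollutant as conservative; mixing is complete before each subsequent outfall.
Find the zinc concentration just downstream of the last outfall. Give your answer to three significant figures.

Below outfall 1: Q → 178.6 ML/d, C = (173.0·6.200 + 5.600·1700)/178.6 = 59.31 µg/L.
Below outfall 2: Q → 188.5 ML/d, C = (178.6·59.31 + 9.930·220.0)/188.5 = 67.77 µg/L.
Below outfall 3: Q → 194.6 ML/d, C = (188.5·67.77 + 6.090·2200)/194.6 = 134.5 µg/L.

134 µg/L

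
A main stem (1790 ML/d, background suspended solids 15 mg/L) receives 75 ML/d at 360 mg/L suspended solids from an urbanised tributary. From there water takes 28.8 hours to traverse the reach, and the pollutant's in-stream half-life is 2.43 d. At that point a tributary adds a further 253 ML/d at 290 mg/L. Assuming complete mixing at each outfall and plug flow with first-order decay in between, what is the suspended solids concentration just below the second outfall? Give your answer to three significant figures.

52.7 mg/L

After mixing, C = (1790·15.00 + 75.00·360.0) / 1865 = 53850/1865 = 28.87 mg/L; combined flow 1865 ML/d.
Half-life 2.43 d → k = ln 2 / 2.43 = 0.2852 d⁻¹.
Decay over the reach: 28.87·exp(−kt) = 28.87·0.7101 = 20.50 mg/L.
At the second outfall, C = (1865·20.50 + 253.0·290.0) / (1865 + 253.0) = 52.70 mg/L.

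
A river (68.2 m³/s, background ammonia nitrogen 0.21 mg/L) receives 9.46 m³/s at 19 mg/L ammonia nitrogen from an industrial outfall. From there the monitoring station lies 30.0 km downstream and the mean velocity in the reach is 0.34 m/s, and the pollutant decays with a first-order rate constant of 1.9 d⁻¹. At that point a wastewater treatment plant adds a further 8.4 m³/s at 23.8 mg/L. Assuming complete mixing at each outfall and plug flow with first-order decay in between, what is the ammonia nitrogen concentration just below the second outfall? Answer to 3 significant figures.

2.65 mg/L

Conservation of mass: C = (68.20·0.2100 + 9.460·19.00) / 77.66 = 194.1/77.66 = 2.499 mg/L; combined flow 77.66 m³/s.
Travel time t = 30.0·1000 / 0.34 = 88240 s = 24.51 h.
After decay, C = 2.499 × e^(−kt) = 2.499 × 0.1437 = 0.3590 mg/L.
Second outfall: C = (77.66·0.3590 + 8.400·23.80)/86.06 = 2.647 mg/L.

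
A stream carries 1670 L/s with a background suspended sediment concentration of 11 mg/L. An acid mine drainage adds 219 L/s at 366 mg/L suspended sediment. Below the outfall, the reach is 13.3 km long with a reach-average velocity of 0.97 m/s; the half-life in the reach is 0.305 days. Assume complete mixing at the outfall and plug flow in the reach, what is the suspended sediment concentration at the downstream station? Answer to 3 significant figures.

After mixing, C = (1670·11.00 + 219.0·366.0) / 1889 = 98520/1889 = 52.16 mg/L.
Travel time t = 13.3·1000 / 0.97 = 13710 s = 3.809 h.
Half-life 0.305 d → k = ln 2 / 0.305 = 2.273 d⁻¹.
Applying C = C₀e^(−kt): 52.16 × 0.6972 = 36.36 mg/L.

36.4 mg/L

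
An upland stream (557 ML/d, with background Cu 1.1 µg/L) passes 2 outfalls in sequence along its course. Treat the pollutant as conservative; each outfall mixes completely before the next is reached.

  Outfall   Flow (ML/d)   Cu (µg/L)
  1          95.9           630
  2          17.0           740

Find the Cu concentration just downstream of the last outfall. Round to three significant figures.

110 µg/L

After outfall 1: Q = 557.0 + 95.90 = 652.9 ML/d; C = (557.0·1.100 + 95.90·630.0)/652.9 = 93.47 µg/L.
After outfall 2: Q = 652.9 + 17.00 = 669.9 ML/d; C = (652.9·93.47 + 17.00·740.0)/669.9 = 109.9 µg/L.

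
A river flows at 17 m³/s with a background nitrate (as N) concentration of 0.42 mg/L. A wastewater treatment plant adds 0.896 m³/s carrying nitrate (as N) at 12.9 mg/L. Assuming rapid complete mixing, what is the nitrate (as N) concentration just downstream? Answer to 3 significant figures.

1.04 mg/L

After mixing, C = (17.00·0.4200 + 0.8960·12.90) / 17.90 = 18.70/17.90 = 1.045 mg/L.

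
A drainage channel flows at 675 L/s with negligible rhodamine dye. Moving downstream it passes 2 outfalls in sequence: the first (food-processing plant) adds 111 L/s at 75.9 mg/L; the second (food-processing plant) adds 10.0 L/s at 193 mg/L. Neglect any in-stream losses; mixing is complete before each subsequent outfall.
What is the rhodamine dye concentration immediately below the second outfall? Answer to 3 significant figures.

Outfall 1: combined Q = 786.0 L/s; C = (675.0·0 + 111.0·75.90)/786.0 = 10.72 mg/L.
Outfall 2: combined Q = 796.0 L/s; C = (786.0·10.72 + 10.00·193.0)/796.0 = 13.01 mg/L.

13.0 mg/L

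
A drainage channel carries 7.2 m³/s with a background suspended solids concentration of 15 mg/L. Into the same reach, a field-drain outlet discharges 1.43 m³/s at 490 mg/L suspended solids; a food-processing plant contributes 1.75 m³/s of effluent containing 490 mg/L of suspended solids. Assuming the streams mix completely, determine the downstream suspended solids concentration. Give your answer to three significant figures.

Mass balance: C = (7.200·15.00 + 1.430·490.0 + 1.750·490.0) / 10.38 = 1666/10.38 = 160.5 mg/L.

161 mg/L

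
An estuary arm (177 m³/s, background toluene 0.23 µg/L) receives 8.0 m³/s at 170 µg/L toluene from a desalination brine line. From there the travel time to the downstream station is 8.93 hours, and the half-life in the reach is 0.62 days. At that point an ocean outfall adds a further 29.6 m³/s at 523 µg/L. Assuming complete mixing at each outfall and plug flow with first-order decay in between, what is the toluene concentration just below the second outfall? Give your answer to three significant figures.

76.4 µg/L

After mixing, C = (177.0·0.2300 + 8.000·170.0) / 185.0 = 1401/185.0 = 7.571 µg/L; combined flow 185.0 m³/s.
Half-life 0.62 d → k = ln 2 / 0.62 = 1.118 d⁻¹.
Decay over the reach: 7.571·exp(−kt) = 7.571·0.6597 = 4.995 µg/L.
At the second outfall, C = (185.0·4.995 + 29.60·523.0) / (185.0 + 29.60) = 76.44 µg/L.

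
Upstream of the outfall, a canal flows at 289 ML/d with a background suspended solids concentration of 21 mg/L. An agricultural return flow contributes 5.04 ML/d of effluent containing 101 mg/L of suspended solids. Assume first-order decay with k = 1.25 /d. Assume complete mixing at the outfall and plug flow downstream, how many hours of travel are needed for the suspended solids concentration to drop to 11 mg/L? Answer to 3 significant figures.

13.6 h

Flow-weighted average: C = (289.0·21.00 + 5.040·101.0) / 294.0 = 6578/294.0 = 22.37 mg/L.
22.37·exp(−k·t) = 11 → t = ln(22.37/11)/k = 49070 s = 13.63 h.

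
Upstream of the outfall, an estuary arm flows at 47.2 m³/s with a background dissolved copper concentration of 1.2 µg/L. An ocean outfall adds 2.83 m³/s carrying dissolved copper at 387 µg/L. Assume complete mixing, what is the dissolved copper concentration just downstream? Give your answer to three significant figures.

23.0 µg/L

Mixed concentration C = ΣQC/ΣQ = (47.20·1.200 + 2.830·387.0) / 50.03 = 1152/50.03 = 23.02 µg/L.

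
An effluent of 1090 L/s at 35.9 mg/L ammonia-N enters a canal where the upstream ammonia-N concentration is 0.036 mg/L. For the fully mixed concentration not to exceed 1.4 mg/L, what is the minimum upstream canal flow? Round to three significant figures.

27600 L/s

Set C_mix = 1.4: (Q·0.03600 + 1090·35.90) / (Q + 1090) = 1.4
→ Q = 1090·(35.90 − 1.4)/(1.4 − 0.03600) = 27570 L/s.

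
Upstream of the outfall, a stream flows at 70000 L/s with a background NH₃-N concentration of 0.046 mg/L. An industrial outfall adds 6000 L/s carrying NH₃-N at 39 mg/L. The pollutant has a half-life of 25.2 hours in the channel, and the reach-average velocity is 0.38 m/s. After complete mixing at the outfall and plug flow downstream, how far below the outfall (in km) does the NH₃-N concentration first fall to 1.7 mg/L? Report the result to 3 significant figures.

Mass balance: C = (70000·0.04600 + 6000·39.00) / 76000 = 237200/76000 = 3.121 mg/L.
Half-life 25.2 h → k = ln 2 / 25.2 = 0.02751 h⁻¹ = 0.6601 d⁻¹.
Set 3.121·exp(−k·t) = 1.7 → t = ln(3.121/1.7)/k = 79530 s = 22.09 h.
Distance = v·t = 0.38·79530 = 30220 m = 30.22 km.

30.2 km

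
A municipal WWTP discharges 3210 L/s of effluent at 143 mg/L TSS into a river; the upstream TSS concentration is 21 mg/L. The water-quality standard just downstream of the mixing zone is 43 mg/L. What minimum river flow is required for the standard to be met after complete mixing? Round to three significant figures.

14600 L/s

Set C_mix = 43: (Q·21.00 + 3210·143.0) / (Q + 3210) = 43
→ Q = 3210·(143.0 − 43)/(43 − 21.00) = 14590 L/s.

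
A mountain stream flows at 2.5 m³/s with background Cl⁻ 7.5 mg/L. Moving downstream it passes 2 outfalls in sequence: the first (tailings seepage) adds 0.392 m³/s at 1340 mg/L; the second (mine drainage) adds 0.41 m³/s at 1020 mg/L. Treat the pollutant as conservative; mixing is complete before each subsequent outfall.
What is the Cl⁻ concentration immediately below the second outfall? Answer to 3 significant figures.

After outfall 1: Q = 2.500 + 0.3920 = 2.892 m³/s; C = (2.500·7.500 + 0.3920·1340)/2.892 = 188.1 mg/L.
After outfall 2: Q = 2.892 + 0.4100 = 3.302 m³/s; C = (2.892·188.1 + 0.4100·1020)/3.302 = 291.4 mg/L.

291 mg/L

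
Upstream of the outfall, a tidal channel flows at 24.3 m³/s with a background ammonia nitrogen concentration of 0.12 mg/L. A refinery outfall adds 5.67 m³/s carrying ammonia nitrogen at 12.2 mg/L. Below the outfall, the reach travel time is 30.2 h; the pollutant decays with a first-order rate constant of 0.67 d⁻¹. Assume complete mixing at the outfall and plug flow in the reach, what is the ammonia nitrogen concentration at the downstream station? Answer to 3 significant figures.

1.04 mg/L

After mixing, C = (24.30·0.1200 + 5.670·12.20) / 29.97 = 72.09/29.97 = 2.405 mg/L.
Applying C = C₀e^(−kt): 2.405 × 0.4304 = 1.035 mg/L.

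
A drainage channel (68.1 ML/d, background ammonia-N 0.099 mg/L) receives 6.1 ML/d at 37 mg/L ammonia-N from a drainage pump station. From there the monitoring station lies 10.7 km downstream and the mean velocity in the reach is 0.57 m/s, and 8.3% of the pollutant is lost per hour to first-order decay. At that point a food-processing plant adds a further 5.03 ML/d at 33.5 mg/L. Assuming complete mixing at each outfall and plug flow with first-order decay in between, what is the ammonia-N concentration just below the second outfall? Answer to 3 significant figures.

3.99 mg/L

Conservation of mass: C = (68.10·0.09900 + 6.100·37.00) / 74.20 = 232.4/74.20 = 3.133 mg/L; combined flow 74.20 ML/d.
Travel time t = 10.7·1000 / 0.57 = 18770 s = 5.214 h.
8.3%/h lost → k = −ln(1 − 0.083) = 0.08665 h⁻¹.
Applying C = C₀e^(−kt): 3.133 × 0.6365 = 1.994 mg/L.
At the second outfall, C = (74.20·1.994 + 5.030·33.50) / (74.20 + 5.030) = 3.994 mg/L.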